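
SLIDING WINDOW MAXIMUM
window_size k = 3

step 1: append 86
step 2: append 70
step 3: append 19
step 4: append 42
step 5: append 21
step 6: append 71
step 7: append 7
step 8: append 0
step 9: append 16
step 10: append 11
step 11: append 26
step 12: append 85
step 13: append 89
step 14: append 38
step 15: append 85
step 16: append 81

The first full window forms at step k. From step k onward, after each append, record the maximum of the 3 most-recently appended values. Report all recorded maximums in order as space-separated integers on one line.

Answer: 86 70 42 71 71 71 16 16 26 85 89 89 89 85

Derivation:
step 1: append 86 -> window=[86] (not full yet)
step 2: append 70 -> window=[86, 70] (not full yet)
step 3: append 19 -> window=[86, 70, 19] -> max=86
step 4: append 42 -> window=[70, 19, 42] -> max=70
step 5: append 21 -> window=[19, 42, 21] -> max=42
step 6: append 71 -> window=[42, 21, 71] -> max=71
step 7: append 7 -> window=[21, 71, 7] -> max=71
step 8: append 0 -> window=[71, 7, 0] -> max=71
step 9: append 16 -> window=[7, 0, 16] -> max=16
step 10: append 11 -> window=[0, 16, 11] -> max=16
step 11: append 26 -> window=[16, 11, 26] -> max=26
step 12: append 85 -> window=[11, 26, 85] -> max=85
step 13: append 89 -> window=[26, 85, 89] -> max=89
step 14: append 38 -> window=[85, 89, 38] -> max=89
step 15: append 85 -> window=[89, 38, 85] -> max=89
step 16: append 81 -> window=[38, 85, 81] -> max=85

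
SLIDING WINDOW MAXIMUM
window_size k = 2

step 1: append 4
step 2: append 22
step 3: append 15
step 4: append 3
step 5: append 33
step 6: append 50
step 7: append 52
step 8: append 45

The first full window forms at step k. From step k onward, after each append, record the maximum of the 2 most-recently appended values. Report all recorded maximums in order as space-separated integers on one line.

Answer: 22 22 15 33 50 52 52

Derivation:
step 1: append 4 -> window=[4] (not full yet)
step 2: append 22 -> window=[4, 22] -> max=22
step 3: append 15 -> window=[22, 15] -> max=22
step 4: append 3 -> window=[15, 3] -> max=15
step 5: append 33 -> window=[3, 33] -> max=33
step 6: append 50 -> window=[33, 50] -> max=50
step 7: append 52 -> window=[50, 52] -> max=52
step 8: append 45 -> window=[52, 45] -> max=52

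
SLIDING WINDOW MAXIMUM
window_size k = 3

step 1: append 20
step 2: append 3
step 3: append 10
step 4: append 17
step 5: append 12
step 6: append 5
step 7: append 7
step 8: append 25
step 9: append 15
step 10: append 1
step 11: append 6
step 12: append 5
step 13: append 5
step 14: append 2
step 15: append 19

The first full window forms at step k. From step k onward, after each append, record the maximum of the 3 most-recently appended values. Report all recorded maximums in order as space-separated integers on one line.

Answer: 20 17 17 17 12 25 25 25 15 6 6 5 19

Derivation:
step 1: append 20 -> window=[20] (not full yet)
step 2: append 3 -> window=[20, 3] (not full yet)
step 3: append 10 -> window=[20, 3, 10] -> max=20
step 4: append 17 -> window=[3, 10, 17] -> max=17
step 5: append 12 -> window=[10, 17, 12] -> max=17
step 6: append 5 -> window=[17, 12, 5] -> max=17
step 7: append 7 -> window=[12, 5, 7] -> max=12
step 8: append 25 -> window=[5, 7, 25] -> max=25
step 9: append 15 -> window=[7, 25, 15] -> max=25
step 10: append 1 -> window=[25, 15, 1] -> max=25
step 11: append 6 -> window=[15, 1, 6] -> max=15
step 12: append 5 -> window=[1, 6, 5] -> max=6
step 13: append 5 -> window=[6, 5, 5] -> max=6
step 14: append 2 -> window=[5, 5, 2] -> max=5
step 15: append 19 -> window=[5, 2, 19] -> max=19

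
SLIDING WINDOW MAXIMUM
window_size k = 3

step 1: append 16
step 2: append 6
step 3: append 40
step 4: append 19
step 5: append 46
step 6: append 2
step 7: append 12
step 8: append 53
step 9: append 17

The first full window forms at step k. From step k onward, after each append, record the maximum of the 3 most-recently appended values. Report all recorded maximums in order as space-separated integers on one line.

step 1: append 16 -> window=[16] (not full yet)
step 2: append 6 -> window=[16, 6] (not full yet)
step 3: append 40 -> window=[16, 6, 40] -> max=40
step 4: append 19 -> window=[6, 40, 19] -> max=40
step 5: append 46 -> window=[40, 19, 46] -> max=46
step 6: append 2 -> window=[19, 46, 2] -> max=46
step 7: append 12 -> window=[46, 2, 12] -> max=46
step 8: append 53 -> window=[2, 12, 53] -> max=53
step 9: append 17 -> window=[12, 53, 17] -> max=53

Answer: 40 40 46 46 46 53 53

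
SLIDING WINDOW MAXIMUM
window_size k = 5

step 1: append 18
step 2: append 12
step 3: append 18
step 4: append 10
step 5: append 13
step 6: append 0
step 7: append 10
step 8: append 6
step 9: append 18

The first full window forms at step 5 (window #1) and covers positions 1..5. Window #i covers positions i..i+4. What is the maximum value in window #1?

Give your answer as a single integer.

step 1: append 18 -> window=[18] (not full yet)
step 2: append 12 -> window=[18, 12] (not full yet)
step 3: append 18 -> window=[18, 12, 18] (not full yet)
step 4: append 10 -> window=[18, 12, 18, 10] (not full yet)
step 5: append 13 -> window=[18, 12, 18, 10, 13] -> max=18
Window #1 max = 18

Answer: 18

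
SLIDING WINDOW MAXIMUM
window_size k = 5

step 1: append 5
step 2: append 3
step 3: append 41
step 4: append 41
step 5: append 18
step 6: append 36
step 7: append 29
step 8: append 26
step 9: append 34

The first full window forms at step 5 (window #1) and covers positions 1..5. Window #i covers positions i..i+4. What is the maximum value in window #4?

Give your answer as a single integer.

step 1: append 5 -> window=[5] (not full yet)
step 2: append 3 -> window=[5, 3] (not full yet)
step 3: append 41 -> window=[5, 3, 41] (not full yet)
step 4: append 41 -> window=[5, 3, 41, 41] (not full yet)
step 5: append 18 -> window=[5, 3, 41, 41, 18] -> max=41
step 6: append 36 -> window=[3, 41, 41, 18, 36] -> max=41
step 7: append 29 -> window=[41, 41, 18, 36, 29] -> max=41
step 8: append 26 -> window=[41, 18, 36, 29, 26] -> max=41
Window #4 max = 41

Answer: 41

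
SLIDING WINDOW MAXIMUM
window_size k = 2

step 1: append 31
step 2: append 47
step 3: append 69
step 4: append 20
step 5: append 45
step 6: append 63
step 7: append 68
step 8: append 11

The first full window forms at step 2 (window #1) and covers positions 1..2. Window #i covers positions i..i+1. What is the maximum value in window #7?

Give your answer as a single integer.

Answer: 68

Derivation:
step 1: append 31 -> window=[31] (not full yet)
step 2: append 47 -> window=[31, 47] -> max=47
step 3: append 69 -> window=[47, 69] -> max=69
step 4: append 20 -> window=[69, 20] -> max=69
step 5: append 45 -> window=[20, 45] -> max=45
step 6: append 63 -> window=[45, 63] -> max=63
step 7: append 68 -> window=[63, 68] -> max=68
step 8: append 11 -> window=[68, 11] -> max=68
Window #7 max = 68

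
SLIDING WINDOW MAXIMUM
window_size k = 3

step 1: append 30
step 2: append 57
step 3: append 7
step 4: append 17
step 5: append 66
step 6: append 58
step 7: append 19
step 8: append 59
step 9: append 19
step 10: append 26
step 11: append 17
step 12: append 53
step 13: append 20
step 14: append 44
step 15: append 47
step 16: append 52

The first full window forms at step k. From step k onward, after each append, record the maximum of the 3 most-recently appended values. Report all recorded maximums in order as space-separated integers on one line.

Answer: 57 57 66 66 66 59 59 59 26 53 53 53 47 52

Derivation:
step 1: append 30 -> window=[30] (not full yet)
step 2: append 57 -> window=[30, 57] (not full yet)
step 3: append 7 -> window=[30, 57, 7] -> max=57
step 4: append 17 -> window=[57, 7, 17] -> max=57
step 5: append 66 -> window=[7, 17, 66] -> max=66
step 6: append 58 -> window=[17, 66, 58] -> max=66
step 7: append 19 -> window=[66, 58, 19] -> max=66
step 8: append 59 -> window=[58, 19, 59] -> max=59
step 9: append 19 -> window=[19, 59, 19] -> max=59
step 10: append 26 -> window=[59, 19, 26] -> max=59
step 11: append 17 -> window=[19, 26, 17] -> max=26
step 12: append 53 -> window=[26, 17, 53] -> max=53
step 13: append 20 -> window=[17, 53, 20] -> max=53
step 14: append 44 -> window=[53, 20, 44] -> max=53
step 15: append 47 -> window=[20, 44, 47] -> max=47
step 16: append 52 -> window=[44, 47, 52] -> max=52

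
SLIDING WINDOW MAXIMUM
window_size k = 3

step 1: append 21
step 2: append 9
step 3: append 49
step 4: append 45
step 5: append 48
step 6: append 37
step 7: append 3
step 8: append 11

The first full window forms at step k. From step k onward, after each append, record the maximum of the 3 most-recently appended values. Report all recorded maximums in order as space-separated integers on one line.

Answer: 49 49 49 48 48 37

Derivation:
step 1: append 21 -> window=[21] (not full yet)
step 2: append 9 -> window=[21, 9] (not full yet)
step 3: append 49 -> window=[21, 9, 49] -> max=49
step 4: append 45 -> window=[9, 49, 45] -> max=49
step 5: append 48 -> window=[49, 45, 48] -> max=49
step 6: append 37 -> window=[45, 48, 37] -> max=48
step 7: append 3 -> window=[48, 37, 3] -> max=48
step 8: append 11 -> window=[37, 3, 11] -> max=37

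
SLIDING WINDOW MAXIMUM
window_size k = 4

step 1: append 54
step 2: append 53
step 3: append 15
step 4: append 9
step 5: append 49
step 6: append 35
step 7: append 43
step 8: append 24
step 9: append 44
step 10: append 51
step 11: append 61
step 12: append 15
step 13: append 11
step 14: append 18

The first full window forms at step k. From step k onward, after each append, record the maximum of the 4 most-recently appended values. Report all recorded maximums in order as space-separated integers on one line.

Answer: 54 53 49 49 49 44 51 61 61 61 61

Derivation:
step 1: append 54 -> window=[54] (not full yet)
step 2: append 53 -> window=[54, 53] (not full yet)
step 3: append 15 -> window=[54, 53, 15] (not full yet)
step 4: append 9 -> window=[54, 53, 15, 9] -> max=54
step 5: append 49 -> window=[53, 15, 9, 49] -> max=53
step 6: append 35 -> window=[15, 9, 49, 35] -> max=49
step 7: append 43 -> window=[9, 49, 35, 43] -> max=49
step 8: append 24 -> window=[49, 35, 43, 24] -> max=49
step 9: append 44 -> window=[35, 43, 24, 44] -> max=44
step 10: append 51 -> window=[43, 24, 44, 51] -> max=51
step 11: append 61 -> window=[24, 44, 51, 61] -> max=61
step 12: append 15 -> window=[44, 51, 61, 15] -> max=61
step 13: append 11 -> window=[51, 61, 15, 11] -> max=61
step 14: append 18 -> window=[61, 15, 11, 18] -> max=61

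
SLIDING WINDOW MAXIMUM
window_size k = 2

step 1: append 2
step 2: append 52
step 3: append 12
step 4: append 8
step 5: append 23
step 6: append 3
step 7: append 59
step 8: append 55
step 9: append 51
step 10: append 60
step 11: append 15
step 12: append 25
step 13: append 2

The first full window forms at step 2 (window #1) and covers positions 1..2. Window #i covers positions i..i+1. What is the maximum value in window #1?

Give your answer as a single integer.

step 1: append 2 -> window=[2] (not full yet)
step 2: append 52 -> window=[2, 52] -> max=52
Window #1 max = 52

Answer: 52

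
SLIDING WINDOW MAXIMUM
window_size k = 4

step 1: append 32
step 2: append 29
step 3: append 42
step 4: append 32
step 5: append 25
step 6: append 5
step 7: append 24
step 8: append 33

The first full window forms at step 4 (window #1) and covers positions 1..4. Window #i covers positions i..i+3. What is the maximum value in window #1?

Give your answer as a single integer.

step 1: append 32 -> window=[32] (not full yet)
step 2: append 29 -> window=[32, 29] (not full yet)
step 3: append 42 -> window=[32, 29, 42] (not full yet)
step 4: append 32 -> window=[32, 29, 42, 32] -> max=42
Window #1 max = 42

Answer: 42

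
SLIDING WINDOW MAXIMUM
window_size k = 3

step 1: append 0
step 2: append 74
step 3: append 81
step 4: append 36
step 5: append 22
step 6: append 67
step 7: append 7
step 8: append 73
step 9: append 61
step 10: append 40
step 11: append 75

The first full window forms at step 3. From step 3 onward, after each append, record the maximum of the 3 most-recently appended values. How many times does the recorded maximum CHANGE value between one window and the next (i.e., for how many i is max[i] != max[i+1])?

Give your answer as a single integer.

step 1: append 0 -> window=[0] (not full yet)
step 2: append 74 -> window=[0, 74] (not full yet)
step 3: append 81 -> window=[0, 74, 81] -> max=81
step 4: append 36 -> window=[74, 81, 36] -> max=81
step 5: append 22 -> window=[81, 36, 22] -> max=81
step 6: append 67 -> window=[36, 22, 67] -> max=67
step 7: append 7 -> window=[22, 67, 7] -> max=67
step 8: append 73 -> window=[67, 7, 73] -> max=73
step 9: append 61 -> window=[7, 73, 61] -> max=73
step 10: append 40 -> window=[73, 61, 40] -> max=73
step 11: append 75 -> window=[61, 40, 75] -> max=75
Recorded maximums: 81 81 81 67 67 73 73 73 75
Changes between consecutive maximums: 3

Answer: 3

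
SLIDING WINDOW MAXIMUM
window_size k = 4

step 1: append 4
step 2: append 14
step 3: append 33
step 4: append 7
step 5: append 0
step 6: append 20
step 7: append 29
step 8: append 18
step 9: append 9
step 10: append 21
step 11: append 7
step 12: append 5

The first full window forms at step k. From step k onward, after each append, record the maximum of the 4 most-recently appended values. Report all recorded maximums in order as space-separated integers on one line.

Answer: 33 33 33 29 29 29 29 21 21

Derivation:
step 1: append 4 -> window=[4] (not full yet)
step 2: append 14 -> window=[4, 14] (not full yet)
step 3: append 33 -> window=[4, 14, 33] (not full yet)
step 4: append 7 -> window=[4, 14, 33, 7] -> max=33
step 5: append 0 -> window=[14, 33, 7, 0] -> max=33
step 6: append 20 -> window=[33, 7, 0, 20] -> max=33
step 7: append 29 -> window=[7, 0, 20, 29] -> max=29
step 8: append 18 -> window=[0, 20, 29, 18] -> max=29
step 9: append 9 -> window=[20, 29, 18, 9] -> max=29
step 10: append 21 -> window=[29, 18, 9, 21] -> max=29
step 11: append 7 -> window=[18, 9, 21, 7] -> max=21
step 12: append 5 -> window=[9, 21, 7, 5] -> max=21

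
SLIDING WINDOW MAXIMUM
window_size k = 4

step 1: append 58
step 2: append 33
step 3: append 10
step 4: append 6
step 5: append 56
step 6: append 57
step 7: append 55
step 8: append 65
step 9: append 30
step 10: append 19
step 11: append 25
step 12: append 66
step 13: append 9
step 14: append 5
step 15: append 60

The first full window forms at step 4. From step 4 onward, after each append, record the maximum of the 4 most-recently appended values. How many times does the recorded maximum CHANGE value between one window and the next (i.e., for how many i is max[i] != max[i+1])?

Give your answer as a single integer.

Answer: 4

Derivation:
step 1: append 58 -> window=[58] (not full yet)
step 2: append 33 -> window=[58, 33] (not full yet)
step 3: append 10 -> window=[58, 33, 10] (not full yet)
step 4: append 6 -> window=[58, 33, 10, 6] -> max=58
step 5: append 56 -> window=[33, 10, 6, 56] -> max=56
step 6: append 57 -> window=[10, 6, 56, 57] -> max=57
step 7: append 55 -> window=[6, 56, 57, 55] -> max=57
step 8: append 65 -> window=[56, 57, 55, 65] -> max=65
step 9: append 30 -> window=[57, 55, 65, 30] -> max=65
step 10: append 19 -> window=[55, 65, 30, 19] -> max=65
step 11: append 25 -> window=[65, 30, 19, 25] -> max=65
step 12: append 66 -> window=[30, 19, 25, 66] -> max=66
step 13: append 9 -> window=[19, 25, 66, 9] -> max=66
step 14: append 5 -> window=[25, 66, 9, 5] -> max=66
step 15: append 60 -> window=[66, 9, 5, 60] -> max=66
Recorded maximums: 58 56 57 57 65 65 65 65 66 66 66 66
Changes between consecutive maximums: 4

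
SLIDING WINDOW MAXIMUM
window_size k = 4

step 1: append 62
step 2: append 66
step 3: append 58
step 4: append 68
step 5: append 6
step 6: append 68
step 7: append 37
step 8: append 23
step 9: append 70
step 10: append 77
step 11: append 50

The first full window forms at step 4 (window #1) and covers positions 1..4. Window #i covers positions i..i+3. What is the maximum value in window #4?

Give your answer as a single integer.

step 1: append 62 -> window=[62] (not full yet)
step 2: append 66 -> window=[62, 66] (not full yet)
step 3: append 58 -> window=[62, 66, 58] (not full yet)
step 4: append 68 -> window=[62, 66, 58, 68] -> max=68
step 5: append 6 -> window=[66, 58, 68, 6] -> max=68
step 6: append 68 -> window=[58, 68, 6, 68] -> max=68
step 7: append 37 -> window=[68, 6, 68, 37] -> max=68
Window #4 max = 68

Answer: 68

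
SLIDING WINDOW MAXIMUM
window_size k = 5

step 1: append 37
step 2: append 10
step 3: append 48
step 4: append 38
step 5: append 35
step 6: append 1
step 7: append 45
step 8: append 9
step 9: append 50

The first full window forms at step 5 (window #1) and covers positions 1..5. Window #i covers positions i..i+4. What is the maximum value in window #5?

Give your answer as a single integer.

step 1: append 37 -> window=[37] (not full yet)
step 2: append 10 -> window=[37, 10] (not full yet)
step 3: append 48 -> window=[37, 10, 48] (not full yet)
step 4: append 38 -> window=[37, 10, 48, 38] (not full yet)
step 5: append 35 -> window=[37, 10, 48, 38, 35] -> max=48
step 6: append 1 -> window=[10, 48, 38, 35, 1] -> max=48
step 7: append 45 -> window=[48, 38, 35, 1, 45] -> max=48
step 8: append 9 -> window=[38, 35, 1, 45, 9] -> max=45
step 9: append 50 -> window=[35, 1, 45, 9, 50] -> max=50
Window #5 max = 50

Answer: 50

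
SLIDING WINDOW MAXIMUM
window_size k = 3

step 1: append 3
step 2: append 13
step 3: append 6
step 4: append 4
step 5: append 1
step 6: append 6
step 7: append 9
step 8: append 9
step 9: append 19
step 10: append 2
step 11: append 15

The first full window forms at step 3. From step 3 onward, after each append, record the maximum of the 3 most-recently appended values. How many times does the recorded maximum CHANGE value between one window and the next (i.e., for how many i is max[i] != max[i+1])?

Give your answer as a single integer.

step 1: append 3 -> window=[3] (not full yet)
step 2: append 13 -> window=[3, 13] (not full yet)
step 3: append 6 -> window=[3, 13, 6] -> max=13
step 4: append 4 -> window=[13, 6, 4] -> max=13
step 5: append 1 -> window=[6, 4, 1] -> max=6
step 6: append 6 -> window=[4, 1, 6] -> max=6
step 7: append 9 -> window=[1, 6, 9] -> max=9
step 8: append 9 -> window=[6, 9, 9] -> max=9
step 9: append 19 -> window=[9, 9, 19] -> max=19
step 10: append 2 -> window=[9, 19, 2] -> max=19
step 11: append 15 -> window=[19, 2, 15] -> max=19
Recorded maximums: 13 13 6 6 9 9 19 19 19
Changes between consecutive maximums: 3

Answer: 3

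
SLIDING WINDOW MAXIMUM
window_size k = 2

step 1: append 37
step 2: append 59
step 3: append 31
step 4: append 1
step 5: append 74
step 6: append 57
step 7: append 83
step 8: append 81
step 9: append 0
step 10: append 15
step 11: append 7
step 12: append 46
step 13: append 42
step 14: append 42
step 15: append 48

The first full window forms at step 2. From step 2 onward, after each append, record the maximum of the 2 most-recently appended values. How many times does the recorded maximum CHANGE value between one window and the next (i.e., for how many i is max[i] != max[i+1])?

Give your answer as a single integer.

Answer: 8

Derivation:
step 1: append 37 -> window=[37] (not full yet)
step 2: append 59 -> window=[37, 59] -> max=59
step 3: append 31 -> window=[59, 31] -> max=59
step 4: append 1 -> window=[31, 1] -> max=31
step 5: append 74 -> window=[1, 74] -> max=74
step 6: append 57 -> window=[74, 57] -> max=74
step 7: append 83 -> window=[57, 83] -> max=83
step 8: append 81 -> window=[83, 81] -> max=83
step 9: append 0 -> window=[81, 0] -> max=81
step 10: append 15 -> window=[0, 15] -> max=15
step 11: append 7 -> window=[15, 7] -> max=15
step 12: append 46 -> window=[7, 46] -> max=46
step 13: append 42 -> window=[46, 42] -> max=46
step 14: append 42 -> window=[42, 42] -> max=42
step 15: append 48 -> window=[42, 48] -> max=48
Recorded maximums: 59 59 31 74 74 83 83 81 15 15 46 46 42 48
Changes between consecutive maximums: 8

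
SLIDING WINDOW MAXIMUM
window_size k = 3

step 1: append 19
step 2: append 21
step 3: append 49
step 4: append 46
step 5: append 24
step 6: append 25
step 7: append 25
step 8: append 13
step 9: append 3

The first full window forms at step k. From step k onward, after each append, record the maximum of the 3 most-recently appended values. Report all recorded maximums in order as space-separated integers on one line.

Answer: 49 49 49 46 25 25 25

Derivation:
step 1: append 19 -> window=[19] (not full yet)
step 2: append 21 -> window=[19, 21] (not full yet)
step 3: append 49 -> window=[19, 21, 49] -> max=49
step 4: append 46 -> window=[21, 49, 46] -> max=49
step 5: append 24 -> window=[49, 46, 24] -> max=49
step 6: append 25 -> window=[46, 24, 25] -> max=46
step 7: append 25 -> window=[24, 25, 25] -> max=25
step 8: append 13 -> window=[25, 25, 13] -> max=25
step 9: append 3 -> window=[25, 13, 3] -> max=25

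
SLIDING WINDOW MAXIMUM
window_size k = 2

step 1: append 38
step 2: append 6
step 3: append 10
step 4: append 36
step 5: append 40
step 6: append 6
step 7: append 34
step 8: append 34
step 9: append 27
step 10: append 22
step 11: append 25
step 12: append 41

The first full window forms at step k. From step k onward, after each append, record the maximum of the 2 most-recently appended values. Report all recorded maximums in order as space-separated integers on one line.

Answer: 38 10 36 40 40 34 34 34 27 25 41

Derivation:
step 1: append 38 -> window=[38] (not full yet)
step 2: append 6 -> window=[38, 6] -> max=38
step 3: append 10 -> window=[6, 10] -> max=10
step 4: append 36 -> window=[10, 36] -> max=36
step 5: append 40 -> window=[36, 40] -> max=40
step 6: append 6 -> window=[40, 6] -> max=40
step 7: append 34 -> window=[6, 34] -> max=34
step 8: append 34 -> window=[34, 34] -> max=34
step 9: append 27 -> window=[34, 27] -> max=34
step 10: append 22 -> window=[27, 22] -> max=27
step 11: append 25 -> window=[22, 25] -> max=25
step 12: append 41 -> window=[25, 41] -> max=41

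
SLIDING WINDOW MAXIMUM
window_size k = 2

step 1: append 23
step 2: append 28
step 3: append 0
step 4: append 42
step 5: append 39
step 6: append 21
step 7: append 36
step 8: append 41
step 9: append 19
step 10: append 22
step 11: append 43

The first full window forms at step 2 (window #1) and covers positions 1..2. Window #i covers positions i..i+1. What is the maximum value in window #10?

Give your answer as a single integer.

step 1: append 23 -> window=[23] (not full yet)
step 2: append 28 -> window=[23, 28] -> max=28
step 3: append 0 -> window=[28, 0] -> max=28
step 4: append 42 -> window=[0, 42] -> max=42
step 5: append 39 -> window=[42, 39] -> max=42
step 6: append 21 -> window=[39, 21] -> max=39
step 7: append 36 -> window=[21, 36] -> max=36
step 8: append 41 -> window=[36, 41] -> max=41
step 9: append 19 -> window=[41, 19] -> max=41
step 10: append 22 -> window=[19, 22] -> max=22
step 11: append 43 -> window=[22, 43] -> max=43
Window #10 max = 43

Answer: 43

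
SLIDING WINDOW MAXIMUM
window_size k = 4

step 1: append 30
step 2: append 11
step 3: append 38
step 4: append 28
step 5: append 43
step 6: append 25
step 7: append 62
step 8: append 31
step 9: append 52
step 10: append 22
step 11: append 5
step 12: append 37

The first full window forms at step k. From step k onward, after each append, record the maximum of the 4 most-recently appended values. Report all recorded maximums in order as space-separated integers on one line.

Answer: 38 43 43 62 62 62 62 52 52

Derivation:
step 1: append 30 -> window=[30] (not full yet)
step 2: append 11 -> window=[30, 11] (not full yet)
step 3: append 38 -> window=[30, 11, 38] (not full yet)
step 4: append 28 -> window=[30, 11, 38, 28] -> max=38
step 5: append 43 -> window=[11, 38, 28, 43] -> max=43
step 6: append 25 -> window=[38, 28, 43, 25] -> max=43
step 7: append 62 -> window=[28, 43, 25, 62] -> max=62
step 8: append 31 -> window=[43, 25, 62, 31] -> max=62
step 9: append 52 -> window=[25, 62, 31, 52] -> max=62
step 10: append 22 -> window=[62, 31, 52, 22] -> max=62
step 11: append 5 -> window=[31, 52, 22, 5] -> max=52
step 12: append 37 -> window=[52, 22, 5, 37] -> max=52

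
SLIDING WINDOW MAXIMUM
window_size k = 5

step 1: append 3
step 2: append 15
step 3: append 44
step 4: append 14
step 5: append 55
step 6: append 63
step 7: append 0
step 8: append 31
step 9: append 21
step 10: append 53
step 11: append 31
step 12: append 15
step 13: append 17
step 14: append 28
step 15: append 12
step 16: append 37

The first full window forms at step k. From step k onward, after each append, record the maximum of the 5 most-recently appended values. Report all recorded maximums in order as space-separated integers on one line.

Answer: 55 63 63 63 63 63 53 53 53 53 31 37

Derivation:
step 1: append 3 -> window=[3] (not full yet)
step 2: append 15 -> window=[3, 15] (not full yet)
step 3: append 44 -> window=[3, 15, 44] (not full yet)
step 4: append 14 -> window=[3, 15, 44, 14] (not full yet)
step 5: append 55 -> window=[3, 15, 44, 14, 55] -> max=55
step 6: append 63 -> window=[15, 44, 14, 55, 63] -> max=63
step 7: append 0 -> window=[44, 14, 55, 63, 0] -> max=63
step 8: append 31 -> window=[14, 55, 63, 0, 31] -> max=63
step 9: append 21 -> window=[55, 63, 0, 31, 21] -> max=63
step 10: append 53 -> window=[63, 0, 31, 21, 53] -> max=63
step 11: append 31 -> window=[0, 31, 21, 53, 31] -> max=53
step 12: append 15 -> window=[31, 21, 53, 31, 15] -> max=53
step 13: append 17 -> window=[21, 53, 31, 15, 17] -> max=53
step 14: append 28 -> window=[53, 31, 15, 17, 28] -> max=53
step 15: append 12 -> window=[31, 15, 17, 28, 12] -> max=31
step 16: append 37 -> window=[15, 17, 28, 12, 37] -> max=37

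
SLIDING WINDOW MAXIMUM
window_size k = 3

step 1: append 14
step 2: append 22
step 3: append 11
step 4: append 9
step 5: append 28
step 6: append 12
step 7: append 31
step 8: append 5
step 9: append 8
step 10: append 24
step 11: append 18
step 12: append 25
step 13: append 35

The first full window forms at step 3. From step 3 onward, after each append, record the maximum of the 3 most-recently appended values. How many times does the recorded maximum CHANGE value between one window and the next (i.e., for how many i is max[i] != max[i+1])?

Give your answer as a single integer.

step 1: append 14 -> window=[14] (not full yet)
step 2: append 22 -> window=[14, 22] (not full yet)
step 3: append 11 -> window=[14, 22, 11] -> max=22
step 4: append 9 -> window=[22, 11, 9] -> max=22
step 5: append 28 -> window=[11, 9, 28] -> max=28
step 6: append 12 -> window=[9, 28, 12] -> max=28
step 7: append 31 -> window=[28, 12, 31] -> max=31
step 8: append 5 -> window=[12, 31, 5] -> max=31
step 9: append 8 -> window=[31, 5, 8] -> max=31
step 10: append 24 -> window=[5, 8, 24] -> max=24
step 11: append 18 -> window=[8, 24, 18] -> max=24
step 12: append 25 -> window=[24, 18, 25] -> max=25
step 13: append 35 -> window=[18, 25, 35] -> max=35
Recorded maximums: 22 22 28 28 31 31 31 24 24 25 35
Changes between consecutive maximums: 5

Answer: 5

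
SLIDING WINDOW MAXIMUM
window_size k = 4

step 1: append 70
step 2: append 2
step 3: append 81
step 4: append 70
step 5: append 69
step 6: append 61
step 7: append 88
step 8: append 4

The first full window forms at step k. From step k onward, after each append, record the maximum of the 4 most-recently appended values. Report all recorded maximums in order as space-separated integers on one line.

step 1: append 70 -> window=[70] (not full yet)
step 2: append 2 -> window=[70, 2] (not full yet)
step 3: append 81 -> window=[70, 2, 81] (not full yet)
step 4: append 70 -> window=[70, 2, 81, 70] -> max=81
step 5: append 69 -> window=[2, 81, 70, 69] -> max=81
step 6: append 61 -> window=[81, 70, 69, 61] -> max=81
step 7: append 88 -> window=[70, 69, 61, 88] -> max=88
step 8: append 4 -> window=[69, 61, 88, 4] -> max=88

Answer: 81 81 81 88 88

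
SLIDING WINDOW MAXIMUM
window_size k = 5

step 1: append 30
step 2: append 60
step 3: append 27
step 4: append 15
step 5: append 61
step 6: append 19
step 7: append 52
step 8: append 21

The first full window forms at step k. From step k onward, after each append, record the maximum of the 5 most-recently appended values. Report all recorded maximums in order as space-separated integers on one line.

step 1: append 30 -> window=[30] (not full yet)
step 2: append 60 -> window=[30, 60] (not full yet)
step 3: append 27 -> window=[30, 60, 27] (not full yet)
step 4: append 15 -> window=[30, 60, 27, 15] (not full yet)
step 5: append 61 -> window=[30, 60, 27, 15, 61] -> max=61
step 6: append 19 -> window=[60, 27, 15, 61, 19] -> max=61
step 7: append 52 -> window=[27, 15, 61, 19, 52] -> max=61
step 8: append 21 -> window=[15, 61, 19, 52, 21] -> max=61

Answer: 61 61 61 61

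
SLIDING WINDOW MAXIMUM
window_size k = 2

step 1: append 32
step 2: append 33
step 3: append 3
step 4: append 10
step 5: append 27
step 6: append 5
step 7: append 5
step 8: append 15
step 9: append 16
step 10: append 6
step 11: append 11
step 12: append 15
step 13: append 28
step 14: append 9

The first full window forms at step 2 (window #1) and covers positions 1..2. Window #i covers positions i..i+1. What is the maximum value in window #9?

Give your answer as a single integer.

step 1: append 32 -> window=[32] (not full yet)
step 2: append 33 -> window=[32, 33] -> max=33
step 3: append 3 -> window=[33, 3] -> max=33
step 4: append 10 -> window=[3, 10] -> max=10
step 5: append 27 -> window=[10, 27] -> max=27
step 6: append 5 -> window=[27, 5] -> max=27
step 7: append 5 -> window=[5, 5] -> max=5
step 8: append 15 -> window=[5, 15] -> max=15
step 9: append 16 -> window=[15, 16] -> max=16
step 10: append 6 -> window=[16, 6] -> max=16
Window #9 max = 16

Answer: 16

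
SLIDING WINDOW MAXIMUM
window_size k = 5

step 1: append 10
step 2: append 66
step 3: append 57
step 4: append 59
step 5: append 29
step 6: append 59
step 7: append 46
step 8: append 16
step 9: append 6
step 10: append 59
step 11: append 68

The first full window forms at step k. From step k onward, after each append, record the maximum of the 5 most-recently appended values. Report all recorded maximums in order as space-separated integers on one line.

step 1: append 10 -> window=[10] (not full yet)
step 2: append 66 -> window=[10, 66] (not full yet)
step 3: append 57 -> window=[10, 66, 57] (not full yet)
step 4: append 59 -> window=[10, 66, 57, 59] (not full yet)
step 5: append 29 -> window=[10, 66, 57, 59, 29] -> max=66
step 6: append 59 -> window=[66, 57, 59, 29, 59] -> max=66
step 7: append 46 -> window=[57, 59, 29, 59, 46] -> max=59
step 8: append 16 -> window=[59, 29, 59, 46, 16] -> max=59
step 9: append 6 -> window=[29, 59, 46, 16, 6] -> max=59
step 10: append 59 -> window=[59, 46, 16, 6, 59] -> max=59
step 11: append 68 -> window=[46, 16, 6, 59, 68] -> max=68

Answer: 66 66 59 59 59 59 68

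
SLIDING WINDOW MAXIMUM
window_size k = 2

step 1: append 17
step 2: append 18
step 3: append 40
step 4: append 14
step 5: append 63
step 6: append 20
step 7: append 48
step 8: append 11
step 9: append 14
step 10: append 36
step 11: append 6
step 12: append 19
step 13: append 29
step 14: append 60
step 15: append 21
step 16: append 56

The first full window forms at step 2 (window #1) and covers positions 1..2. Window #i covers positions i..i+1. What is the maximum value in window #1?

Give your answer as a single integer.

step 1: append 17 -> window=[17] (not full yet)
step 2: append 18 -> window=[17, 18] -> max=18
Window #1 max = 18

Answer: 18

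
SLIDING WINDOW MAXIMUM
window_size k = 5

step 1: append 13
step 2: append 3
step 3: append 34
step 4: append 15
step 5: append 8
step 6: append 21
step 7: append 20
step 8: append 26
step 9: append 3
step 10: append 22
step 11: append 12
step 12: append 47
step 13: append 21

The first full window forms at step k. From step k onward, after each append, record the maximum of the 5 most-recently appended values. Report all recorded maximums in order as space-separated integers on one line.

step 1: append 13 -> window=[13] (not full yet)
step 2: append 3 -> window=[13, 3] (not full yet)
step 3: append 34 -> window=[13, 3, 34] (not full yet)
step 4: append 15 -> window=[13, 3, 34, 15] (not full yet)
step 5: append 8 -> window=[13, 3, 34, 15, 8] -> max=34
step 6: append 21 -> window=[3, 34, 15, 8, 21] -> max=34
step 7: append 20 -> window=[34, 15, 8, 21, 20] -> max=34
step 8: append 26 -> window=[15, 8, 21, 20, 26] -> max=26
step 9: append 3 -> window=[8, 21, 20, 26, 3] -> max=26
step 10: append 22 -> window=[21, 20, 26, 3, 22] -> max=26
step 11: append 12 -> window=[20, 26, 3, 22, 12] -> max=26
step 12: append 47 -> window=[26, 3, 22, 12, 47] -> max=47
step 13: append 21 -> window=[3, 22, 12, 47, 21] -> max=47

Answer: 34 34 34 26 26 26 26 47 47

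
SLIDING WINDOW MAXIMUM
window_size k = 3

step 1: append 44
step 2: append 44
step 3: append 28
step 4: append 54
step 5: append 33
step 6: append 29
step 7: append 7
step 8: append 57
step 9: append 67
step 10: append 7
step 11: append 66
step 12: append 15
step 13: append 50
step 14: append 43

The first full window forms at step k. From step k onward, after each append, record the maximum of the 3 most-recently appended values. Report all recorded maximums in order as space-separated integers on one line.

step 1: append 44 -> window=[44] (not full yet)
step 2: append 44 -> window=[44, 44] (not full yet)
step 3: append 28 -> window=[44, 44, 28] -> max=44
step 4: append 54 -> window=[44, 28, 54] -> max=54
step 5: append 33 -> window=[28, 54, 33] -> max=54
step 6: append 29 -> window=[54, 33, 29] -> max=54
step 7: append 7 -> window=[33, 29, 7] -> max=33
step 8: append 57 -> window=[29, 7, 57] -> max=57
step 9: append 67 -> window=[7, 57, 67] -> max=67
step 10: append 7 -> window=[57, 67, 7] -> max=67
step 11: append 66 -> window=[67, 7, 66] -> max=67
step 12: append 15 -> window=[7, 66, 15] -> max=66
step 13: append 50 -> window=[66, 15, 50] -> max=66
step 14: append 43 -> window=[15, 50, 43] -> max=50

Answer: 44 54 54 54 33 57 67 67 67 66 66 50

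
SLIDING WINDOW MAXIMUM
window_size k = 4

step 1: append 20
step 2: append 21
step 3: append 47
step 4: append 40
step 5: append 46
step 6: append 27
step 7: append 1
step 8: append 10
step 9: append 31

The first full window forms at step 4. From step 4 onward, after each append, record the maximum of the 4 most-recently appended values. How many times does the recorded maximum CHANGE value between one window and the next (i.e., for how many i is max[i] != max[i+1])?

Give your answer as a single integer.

step 1: append 20 -> window=[20] (not full yet)
step 2: append 21 -> window=[20, 21] (not full yet)
step 3: append 47 -> window=[20, 21, 47] (not full yet)
step 4: append 40 -> window=[20, 21, 47, 40] -> max=47
step 5: append 46 -> window=[21, 47, 40, 46] -> max=47
step 6: append 27 -> window=[47, 40, 46, 27] -> max=47
step 7: append 1 -> window=[40, 46, 27, 1] -> max=46
step 8: append 10 -> window=[46, 27, 1, 10] -> max=46
step 9: append 31 -> window=[27, 1, 10, 31] -> max=31
Recorded maximums: 47 47 47 46 46 31
Changes between consecutive maximums: 2

Answer: 2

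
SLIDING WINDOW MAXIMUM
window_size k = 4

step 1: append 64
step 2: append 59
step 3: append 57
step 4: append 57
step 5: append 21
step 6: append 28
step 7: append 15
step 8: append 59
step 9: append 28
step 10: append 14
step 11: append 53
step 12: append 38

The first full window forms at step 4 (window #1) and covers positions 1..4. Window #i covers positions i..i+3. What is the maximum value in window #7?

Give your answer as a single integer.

step 1: append 64 -> window=[64] (not full yet)
step 2: append 59 -> window=[64, 59] (not full yet)
step 3: append 57 -> window=[64, 59, 57] (not full yet)
step 4: append 57 -> window=[64, 59, 57, 57] -> max=64
step 5: append 21 -> window=[59, 57, 57, 21] -> max=59
step 6: append 28 -> window=[57, 57, 21, 28] -> max=57
step 7: append 15 -> window=[57, 21, 28, 15] -> max=57
step 8: append 59 -> window=[21, 28, 15, 59] -> max=59
step 9: append 28 -> window=[28, 15, 59, 28] -> max=59
step 10: append 14 -> window=[15, 59, 28, 14] -> max=59
Window #7 max = 59

Answer: 59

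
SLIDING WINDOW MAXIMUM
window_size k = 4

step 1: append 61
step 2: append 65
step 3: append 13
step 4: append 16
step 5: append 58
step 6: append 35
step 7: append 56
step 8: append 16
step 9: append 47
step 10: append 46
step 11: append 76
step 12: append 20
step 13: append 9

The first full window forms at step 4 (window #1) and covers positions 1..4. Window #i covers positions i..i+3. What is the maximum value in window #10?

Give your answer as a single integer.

step 1: append 61 -> window=[61] (not full yet)
step 2: append 65 -> window=[61, 65] (not full yet)
step 3: append 13 -> window=[61, 65, 13] (not full yet)
step 4: append 16 -> window=[61, 65, 13, 16] -> max=65
step 5: append 58 -> window=[65, 13, 16, 58] -> max=65
step 6: append 35 -> window=[13, 16, 58, 35] -> max=58
step 7: append 56 -> window=[16, 58, 35, 56] -> max=58
step 8: append 16 -> window=[58, 35, 56, 16] -> max=58
step 9: append 47 -> window=[35, 56, 16, 47] -> max=56
step 10: append 46 -> window=[56, 16, 47, 46] -> max=56
step 11: append 76 -> window=[16, 47, 46, 76] -> max=76
step 12: append 20 -> window=[47, 46, 76, 20] -> max=76
step 13: append 9 -> window=[46, 76, 20, 9] -> max=76
Window #10 max = 76

Answer: 76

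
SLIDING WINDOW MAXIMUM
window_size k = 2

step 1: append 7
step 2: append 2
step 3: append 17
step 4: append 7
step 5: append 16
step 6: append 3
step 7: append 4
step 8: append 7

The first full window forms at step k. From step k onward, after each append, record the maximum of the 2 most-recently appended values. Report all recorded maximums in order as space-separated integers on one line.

Answer: 7 17 17 16 16 4 7

Derivation:
step 1: append 7 -> window=[7] (not full yet)
step 2: append 2 -> window=[7, 2] -> max=7
step 3: append 17 -> window=[2, 17] -> max=17
step 4: append 7 -> window=[17, 7] -> max=17
step 5: append 16 -> window=[7, 16] -> max=16
step 6: append 3 -> window=[16, 3] -> max=16
step 7: append 4 -> window=[3, 4] -> max=4
step 8: append 7 -> window=[4, 7] -> max=7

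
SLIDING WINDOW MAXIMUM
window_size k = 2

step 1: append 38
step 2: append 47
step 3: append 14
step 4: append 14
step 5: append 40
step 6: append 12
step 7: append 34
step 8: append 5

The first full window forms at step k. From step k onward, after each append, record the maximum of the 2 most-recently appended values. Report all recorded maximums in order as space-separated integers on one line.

Answer: 47 47 14 40 40 34 34

Derivation:
step 1: append 38 -> window=[38] (not full yet)
step 2: append 47 -> window=[38, 47] -> max=47
step 3: append 14 -> window=[47, 14] -> max=47
step 4: append 14 -> window=[14, 14] -> max=14
step 5: append 40 -> window=[14, 40] -> max=40
step 6: append 12 -> window=[40, 12] -> max=40
step 7: append 34 -> window=[12, 34] -> max=34
step 8: append 5 -> window=[34, 5] -> max=34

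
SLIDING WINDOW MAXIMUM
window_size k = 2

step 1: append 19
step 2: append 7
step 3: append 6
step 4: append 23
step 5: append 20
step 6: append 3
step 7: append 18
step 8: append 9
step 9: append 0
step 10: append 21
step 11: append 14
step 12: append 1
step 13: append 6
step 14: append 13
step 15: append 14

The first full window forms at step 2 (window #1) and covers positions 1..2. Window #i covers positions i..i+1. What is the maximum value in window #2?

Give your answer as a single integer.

step 1: append 19 -> window=[19] (not full yet)
step 2: append 7 -> window=[19, 7] -> max=19
step 3: append 6 -> window=[7, 6] -> max=7
Window #2 max = 7

Answer: 7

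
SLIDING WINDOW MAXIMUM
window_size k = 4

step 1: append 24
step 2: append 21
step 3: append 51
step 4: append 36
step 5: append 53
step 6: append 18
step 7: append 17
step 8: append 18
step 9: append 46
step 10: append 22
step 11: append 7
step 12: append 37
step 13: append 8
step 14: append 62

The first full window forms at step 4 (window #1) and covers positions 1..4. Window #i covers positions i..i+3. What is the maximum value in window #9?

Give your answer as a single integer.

Answer: 46

Derivation:
step 1: append 24 -> window=[24] (not full yet)
step 2: append 21 -> window=[24, 21] (not full yet)
step 3: append 51 -> window=[24, 21, 51] (not full yet)
step 4: append 36 -> window=[24, 21, 51, 36] -> max=51
step 5: append 53 -> window=[21, 51, 36, 53] -> max=53
step 6: append 18 -> window=[51, 36, 53, 18] -> max=53
step 7: append 17 -> window=[36, 53, 18, 17] -> max=53
step 8: append 18 -> window=[53, 18, 17, 18] -> max=53
step 9: append 46 -> window=[18, 17, 18, 46] -> max=46
step 10: append 22 -> window=[17, 18, 46, 22] -> max=46
step 11: append 7 -> window=[18, 46, 22, 7] -> max=46
step 12: append 37 -> window=[46, 22, 7, 37] -> max=46
Window #9 max = 46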